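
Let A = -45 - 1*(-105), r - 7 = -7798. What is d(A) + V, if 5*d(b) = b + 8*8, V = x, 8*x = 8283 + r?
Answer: 863/10 ≈ 86.300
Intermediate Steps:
r = -7791 (r = 7 - 7798 = -7791)
A = 60 (A = -45 + 105 = 60)
x = 123/2 (x = (8283 - 7791)/8 = (⅛)*492 = 123/2 ≈ 61.500)
V = 123/2 ≈ 61.500
d(b) = 64/5 + b/5 (d(b) = (b + 8*8)/5 = (b + 64)/5 = (64 + b)/5 = 64/5 + b/5)
d(A) + V = (64/5 + (⅕)*60) + 123/2 = (64/5 + 12) + 123/2 = 124/5 + 123/2 = 863/10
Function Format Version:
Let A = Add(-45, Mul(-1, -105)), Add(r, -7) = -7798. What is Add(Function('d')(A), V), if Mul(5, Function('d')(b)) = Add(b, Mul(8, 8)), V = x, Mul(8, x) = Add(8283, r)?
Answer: Rational(863, 10) ≈ 86.300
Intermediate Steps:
r = -7791 (r = Add(7, -7798) = -7791)
A = 60 (A = Add(-45, 105) = 60)
x = Rational(123, 2) (x = Mul(Rational(1, 8), Add(8283, -7791)) = Mul(Rational(1, 8), 492) = Rational(123, 2) ≈ 61.500)
V = Rational(123, 2) ≈ 61.500
Function('d')(b) = Add(Rational(64, 5), Mul(Rational(1, 5), b)) (Function('d')(b) = Mul(Rational(1, 5), Add(b, Mul(8, 8))) = Mul(Rational(1, 5), Add(b, 64)) = Mul(Rational(1, 5), Add(64, b)) = Add(Rational(64, 5), Mul(Rational(1, 5), b)))
Add(Function('d')(A), V) = Add(Add(Rational(64, 5), Mul(Rational(1, 5), 60)), Rational(123, 2)) = Add(Add(Rational(64, 5), 12), Rational(123, 2)) = Add(Rational(124, 5), Rational(123, 2)) = Rational(863, 10)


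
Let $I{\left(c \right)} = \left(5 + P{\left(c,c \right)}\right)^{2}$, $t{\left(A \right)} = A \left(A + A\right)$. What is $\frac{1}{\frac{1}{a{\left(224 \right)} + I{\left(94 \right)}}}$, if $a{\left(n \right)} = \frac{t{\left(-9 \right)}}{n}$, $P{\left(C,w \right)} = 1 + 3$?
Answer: $\frac{9153}{112} \approx 81.723$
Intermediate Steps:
$t{\left(A \right)} = 2 A^{2}$ ($t{\left(A \right)} = A 2 A = 2 A^{2}$)
$P{\left(C,w \right)} = 4$
$a{\left(n \right)} = \frac{162}{n}$ ($a{\left(n \right)} = \frac{2 \left(-9\right)^{2}}{n} = \frac{2 \cdot 81}{n} = \frac{162}{n}$)
$I{\left(c \right)} = 81$ ($I{\left(c \right)} = \left(5 + 4\right)^{2} = 9^{2} = 81$)
$\frac{1}{\frac{1}{a{\left(224 \right)} + I{\left(94 \right)}}} = \frac{1}{\frac{1}{\frac{162}{224} + 81}} = \frac{1}{\frac{1}{162 \cdot \frac{1}{224} + 81}} = \frac{1}{\frac{1}{\frac{81}{112} + 81}} = \frac{1}{\frac{1}{\frac{9153}{112}}} = \frac{1}{\frac{112}{9153}} = \frac{9153}{112}$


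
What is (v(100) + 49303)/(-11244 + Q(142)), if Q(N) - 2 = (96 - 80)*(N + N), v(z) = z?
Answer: -49403/6698 ≈ -7.3758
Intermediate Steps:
Q(N) = 2 + 32*N (Q(N) = 2 + (96 - 80)*(N + N) = 2 + 16*(2*N) = 2 + 32*N)
(v(100) + 49303)/(-11244 + Q(142)) = (100 + 49303)/(-11244 + (2 + 32*142)) = 49403/(-11244 + (2 + 4544)) = 49403/(-11244 + 4546) = 49403/(-6698) = 49403*(-1/6698) = -49403/6698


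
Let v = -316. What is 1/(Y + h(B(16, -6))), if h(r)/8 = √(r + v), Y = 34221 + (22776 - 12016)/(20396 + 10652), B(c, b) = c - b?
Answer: 257723715763/8819794298709746 - 210870254*I*√6/4409897149354873 ≈ 2.9221e-5 - 1.1713e-7*I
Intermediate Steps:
Y = 132813046/3881 (Y = 34221 + 10760/31048 = 34221 + 10760*(1/31048) = 34221 + 1345/3881 = 132813046/3881 ≈ 34221.)
h(r) = 8*√(-316 + r) (h(r) = 8*√(r - 316) = 8*√(-316 + r))
1/(Y + h(B(16, -6))) = 1/(132813046/3881 + 8*√(-316 + (16 - 1*(-6)))) = 1/(132813046/3881 + 8*√(-316 + (16 + 6))) = 1/(132813046/3881 + 8*√(-316 + 22)) = 1/(132813046/3881 + 8*√(-294)) = 1/(132813046/3881 + 8*(7*I*√6)) = 1/(132813046/3881 + 56*I*√6)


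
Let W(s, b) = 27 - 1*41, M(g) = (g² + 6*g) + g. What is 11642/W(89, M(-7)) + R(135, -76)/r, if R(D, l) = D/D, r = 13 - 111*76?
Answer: -49030290/58961 ≈ -831.57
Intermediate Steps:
M(g) = g² + 7*g
r = -8423 (r = 13 - 8436 = -8423)
R(D, l) = 1
W(s, b) = -14 (W(s, b) = 27 - 41 = -14)
11642/W(89, M(-7)) + R(135, -76)/r = 11642/(-14) + 1/(-8423) = 11642*(-1/14) + 1*(-1/8423) = -5821/7 - 1/8423 = -49030290/58961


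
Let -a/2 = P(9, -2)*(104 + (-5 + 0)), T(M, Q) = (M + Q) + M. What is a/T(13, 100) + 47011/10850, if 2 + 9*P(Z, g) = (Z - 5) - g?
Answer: 354899/97650 ≈ 3.6344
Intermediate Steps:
T(M, Q) = Q + 2*M
P(Z, g) = -7/9 - g/9 + Z/9 (P(Z, g) = -2/9 + ((Z - 5) - g)/9 = -2/9 + ((-5 + Z) - g)/9 = -2/9 + (-5 + Z - g)/9 = -2/9 + (-5/9 - g/9 + Z/9) = -7/9 - g/9 + Z/9)
a = -88 (a = -2*(-7/9 - ⅑*(-2) + (⅑)*9)*(104 + (-5 + 0)) = -2*(-7/9 + 2/9 + 1)*(104 - 5) = -8*99/9 = -2*44 = -88)
a/T(13, 100) + 47011/10850 = -88/(100 + 2*13) + 47011/10850 = -88/(100 + 26) + 47011*(1/10850) = -88/126 + 47011/10850 = -88*1/126 + 47011/10850 = -44/63 + 47011/10850 = 354899/97650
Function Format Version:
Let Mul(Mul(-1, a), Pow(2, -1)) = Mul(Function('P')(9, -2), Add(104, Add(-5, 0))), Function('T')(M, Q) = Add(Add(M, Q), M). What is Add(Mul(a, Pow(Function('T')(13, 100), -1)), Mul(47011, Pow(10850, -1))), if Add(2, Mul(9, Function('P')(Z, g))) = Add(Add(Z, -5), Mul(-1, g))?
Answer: Rational(354899, 97650) ≈ 3.6344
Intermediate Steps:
Function('T')(M, Q) = Add(Q, Mul(2, M))
Function('P')(Z, g) = Add(Rational(-7, 9), Mul(Rational(-1, 9), g), Mul(Rational(1, 9), Z)) (Function('P')(Z, g) = Add(Rational(-2, 9), Mul(Rational(1, 9), Add(Add(Z, -5), Mul(-1, g)))) = Add(Rational(-2, 9), Mul(Rational(1, 9), Add(Add(-5, Z), Mul(-1, g)))) = Add(Rational(-2, 9), Mul(Rational(1, 9), Add(-5, Z, Mul(-1, g)))) = Add(Rational(-2, 9), Add(Rational(-5, 9), Mul(Rational(-1, 9), g), Mul(Rational(1, 9), Z))) = Add(Rational(-7, 9), Mul(Rational(-1, 9), g), Mul(Rational(1, 9), Z)))
a = -88 (a = Mul(-2, Mul(Add(Rational(-7, 9), Mul(Rational(-1, 9), -2), Mul(Rational(1, 9), 9)), Add(104, Add(-5, 0)))) = Mul(-2, Mul(Add(Rational(-7, 9), Rational(2, 9), 1), Add(104, -5))) = Mul(-2, Mul(Rational(4, 9), 99)) = Mul(-2, 44) = -88)
Add(Mul(a, Pow(Function('T')(13, 100), -1)), Mul(47011, Pow(10850, -1))) = Add(Mul(-88, Pow(Add(100, Mul(2, 13)), -1)), Mul(47011, Pow(10850, -1))) = Add(Mul(-88, Pow(Add(100, 26), -1)), Mul(47011, Rational(1, 10850))) = Add(Mul(-88, Pow(126, -1)), Rational(47011, 10850)) = Add(Mul(-88, Rational(1, 126)), Rational(47011, 10850)) = Add(Rational(-44, 63), Rational(47011, 10850)) = Rational(354899, 97650)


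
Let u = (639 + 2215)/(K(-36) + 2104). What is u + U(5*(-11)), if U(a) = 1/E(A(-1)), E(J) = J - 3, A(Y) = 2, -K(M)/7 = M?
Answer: 249/1178 ≈ 0.21138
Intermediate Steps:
K(M) = -7*M
E(J) = -3 + J
u = 1427/1178 (u = (639 + 2215)/(-7*(-36) + 2104) = 2854/(252 + 2104) = 2854/2356 = 2854*(1/2356) = 1427/1178 ≈ 1.2114)
U(a) = -1 (U(a) = 1/(-3 + 2) = 1/(-1) = -1)
u + U(5*(-11)) = 1427/1178 - 1 = 249/1178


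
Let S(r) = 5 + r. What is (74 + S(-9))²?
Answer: 4900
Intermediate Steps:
(74 + S(-9))² = (74 + (5 - 9))² = (74 - 4)² = 70² = 4900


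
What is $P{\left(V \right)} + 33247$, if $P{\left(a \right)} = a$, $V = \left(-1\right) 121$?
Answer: $33126$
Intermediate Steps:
$V = -121$
$P{\left(V \right)} + 33247 = -121 + 33247 = 33126$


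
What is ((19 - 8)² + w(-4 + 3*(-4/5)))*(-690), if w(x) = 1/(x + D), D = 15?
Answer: -3593520/43 ≈ -83570.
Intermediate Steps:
w(x) = 1/(15 + x) (w(x) = 1/(x + 15) = 1/(15 + x))
((19 - 8)² + w(-4 + 3*(-4/5)))*(-690) = ((19 - 8)² + 1/(15 + (-4 + 3*(-4/5))))*(-690) = (11² + 1/(15 + (-4 + 3*(-4*⅕))))*(-690) = (121 + 1/(15 + (-4 + 3*(-⅘))))*(-690) = (121 + 1/(15 + (-4 - 12/5)))*(-690) = (121 + 1/(15 - 32/5))*(-690) = (121 + 1/(43/5))*(-690) = (121 + 5/43)*(-690) = (5208/43)*(-690) = -3593520/43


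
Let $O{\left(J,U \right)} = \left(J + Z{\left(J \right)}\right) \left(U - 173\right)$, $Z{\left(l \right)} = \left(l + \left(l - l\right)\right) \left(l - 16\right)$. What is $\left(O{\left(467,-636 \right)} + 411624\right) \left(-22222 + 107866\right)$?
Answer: $-14589912053808$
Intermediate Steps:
$Z{\left(l \right)} = l \left(-16 + l\right)$ ($Z{\left(l \right)} = \left(l + 0\right) \left(-16 + l\right) = l \left(-16 + l\right)$)
$O{\left(J,U \right)} = \left(-173 + U\right) \left(J + J \left(-16 + J\right)\right)$ ($O{\left(J,U \right)} = \left(J + J \left(-16 + J\right)\right) \left(U - 173\right) = \left(J + J \left(-16 + J\right)\right) \left(-173 + U\right) = \left(-173 + U\right) \left(J + J \left(-16 + J\right)\right)$)
$\left(O{\left(467,-636 \right)} + 411624\right) \left(-22222 + 107866\right) = \left(467 \left(2595 - 636 - 80791 - 636 \left(-16 + 467\right)\right) + 411624\right) \left(-22222 + 107866\right) = \left(467 \left(2595 - 636 - 80791 - 286836\right) + 411624\right) 85644 = \left(467 \left(-365668\right) + 411624\right) 85644 = \left(-170766956 + 411624\right) 85644 = \left(-170355332\right) 85644 = -14589912053808$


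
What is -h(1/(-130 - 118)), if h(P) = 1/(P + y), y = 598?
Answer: -248/148303 ≈ -0.0016723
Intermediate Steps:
h(P) = 1/(598 + P) (h(P) = 1/(P + 598) = 1/(598 + P))
-h(1/(-130 - 118)) = -1/(598 + 1/(-130 - 118)) = -1/(598 + 1/(-248)) = -1/(598 - 1/248) = -1/148303/248 = -1*248/148303 = -248/148303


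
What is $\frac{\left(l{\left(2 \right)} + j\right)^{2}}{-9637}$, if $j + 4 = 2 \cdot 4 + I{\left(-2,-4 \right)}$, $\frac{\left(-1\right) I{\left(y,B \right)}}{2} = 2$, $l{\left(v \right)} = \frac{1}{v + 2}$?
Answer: $- \frac{1}{154192} \approx -6.4854 \cdot 10^{-6}$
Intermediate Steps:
$l{\left(v \right)} = \frac{1}{2 + v}$
$I{\left(y,B \right)} = -4$ ($I{\left(y,B \right)} = \left(-2\right) 2 = -4$)
$j = 0$ ($j = -4 + \left(2 \cdot 4 - 4\right) = -4 + \left(8 - 4\right) = -4 + 4 = 0$)
$\frac{\left(l{\left(2 \right)} + j\right)^{2}}{-9637} = \frac{\left(\frac{1}{2 + 2} + 0\right)^{2}}{-9637} = \left(\frac{1}{4} + 0\right)^{2} \left(- \frac{1}{9637}\right) = \left(\frac{1}{4}\right)^{2} \left(- \frac{1}{9637}\right) = \frac{1}{16} \left(- \frac{1}{9637}\right) = - \frac{1}{154192}$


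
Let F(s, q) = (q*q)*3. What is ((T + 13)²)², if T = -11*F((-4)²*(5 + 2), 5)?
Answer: 434734510336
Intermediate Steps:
F(s, q) = 3*q² (F(s, q) = q²*3 = 3*q²)
T = -825 (T = -11*3*5² = -11*3*25 = -11/(1/75) = -11/1/75 = -11*75 = -825)
((T + 13)²)² = ((-825 + 13)²)² = ((-812)²)² = 659344² = 434734510336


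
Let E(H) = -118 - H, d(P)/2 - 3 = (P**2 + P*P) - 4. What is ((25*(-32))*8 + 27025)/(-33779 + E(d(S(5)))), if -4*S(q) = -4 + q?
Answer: -82500/135581 ≈ -0.60849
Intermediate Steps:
S(q) = 1 - q/4 (S(q) = -(-4 + q)/4 = 1 - q/4)
d(P) = -2 + 4*P**2 (d(P) = 6 + 2*((P**2 + P*P) - 4) = 6 + 2*((P**2 + P**2) - 4) = 6 + 2*(2*P**2 - 4) = 6 + 2*(-4 + 2*P**2) = 6 + (-8 + 4*P**2) = -2 + 4*P**2)
((25*(-32))*8 + 27025)/(-33779 + E(d(S(5)))) = ((25*(-32))*8 + 27025)/(-33779 + (-118 - (-2 + 4*(1 - 1/4*5)**2))) = (-800*8 + 27025)/(-33779 + (-118 - (-2 + 4*(1 - 5/4)**2))) = (-6400 + 27025)/(-33779 + (-118 - (-2 + 4*(-1/4)**2))) = 20625/(-33779 + (-118 - (-2 + 4*(1/16)))) = 20625/(-33779 + (-118 - (-2 + 1/4))) = 20625/(-33779 + (-118 - 1*(-7/4))) = 20625/(-33779 + (-118 + 7/4)) = 20625/(-33779 - 465/4) = 20625/(-135581/4) = 20625*(-4/135581) = -82500/135581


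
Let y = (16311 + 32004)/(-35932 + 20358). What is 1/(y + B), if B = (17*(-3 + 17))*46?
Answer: 15574/170455837 ≈ 9.1367e-5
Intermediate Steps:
y = -48315/15574 (y = 48315/(-15574) = 48315*(-1/15574) = -48315/15574 ≈ -3.1023)
B = 10948 (B = (17*14)*46 = 238*46 = 10948)
1/(y + B) = 1/(-48315/15574 + 10948) = 1/(170455837/15574) = 15574/170455837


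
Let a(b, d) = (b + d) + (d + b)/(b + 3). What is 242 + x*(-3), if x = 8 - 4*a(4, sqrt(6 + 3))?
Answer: 314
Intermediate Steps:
a(b, d) = b + d + (b + d)/(3 + b) (a(b, d) = (b + d) + (b + d)/(3 + b) = b + d + (b + d)/(3 + b))
x = -24 (x = 8 - 4*(4**2 + 4*4 + 4*sqrt(6 + 3) + 4*sqrt(6 + 3))/(3 + 4) = 8 - 4*(16 + 16 + 4*sqrt(9) + 4*sqrt(9))/7 = 8 - 4*(16 + 16 + 4*3 + 4*3)/7 = 8 - 4*(16 + 16 + 12 + 12)/7 = 8 - 4*56/7 = 8 - 4*8 = 8 - 32 = -24)
242 + x*(-3) = 242 - 24*(-3) = 242 + 72 = 314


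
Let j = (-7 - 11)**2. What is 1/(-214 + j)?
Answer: 1/110 ≈ 0.0090909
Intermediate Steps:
j = 324 (j = (-18)**2 = 324)
1/(-214 + j) = 1/(-214 + 324) = 1/110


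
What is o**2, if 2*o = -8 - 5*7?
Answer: 1849/4 ≈ 462.25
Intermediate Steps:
o = -43/2 (o = (-8 - 5*7)/2 = (-8 - 35)/2 = (1/2)*(-43) = -43/2 ≈ -21.500)
o**2 = (-43/2)**2 = 1849/4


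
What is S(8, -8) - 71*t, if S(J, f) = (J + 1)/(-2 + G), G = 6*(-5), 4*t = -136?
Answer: 77239/32 ≈ 2413.7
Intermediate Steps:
t = -34 (t = (1/4)*(-136) = -34)
G = -30
S(J, f) = -1/32 - J/32 (S(J, f) = (J + 1)/(-2 - 30) = (1 + J)/(-32) = (1 + J)*(-1/32) = -1/32 - J/32)
S(8, -8) - 71*t = (-1/32 - 1/32*8) - 71*(-34) = (-1/32 - 1/4) + 2414 = -9/32 + 2414 = 77239/32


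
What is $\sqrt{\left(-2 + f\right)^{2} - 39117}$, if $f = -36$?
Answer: $i \sqrt{37673} \approx 194.1 i$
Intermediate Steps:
$\sqrt{\left(-2 + f\right)^{2} - 39117} = \sqrt{\left(-2 - 36\right)^{2} - 39117} = \sqrt{\left(-38\right)^{2} - 39117} = \sqrt{1444 - 39117} = \sqrt{-37673} = i \sqrt{37673}$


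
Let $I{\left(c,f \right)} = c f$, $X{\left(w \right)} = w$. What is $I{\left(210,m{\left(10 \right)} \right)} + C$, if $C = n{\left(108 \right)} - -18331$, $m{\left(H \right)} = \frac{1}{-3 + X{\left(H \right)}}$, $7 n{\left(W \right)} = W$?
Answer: $\frac{128635}{7} \approx 18376.0$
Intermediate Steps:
$n{\left(W \right)} = \frac{W}{7}$
$m{\left(H \right)} = \frac{1}{-3 + H}$
$C = \frac{128425}{7}$ ($C = \frac{1}{7} \cdot 108 - -18331 = \frac{108}{7} + 18331 = \frac{128425}{7} \approx 18346.0$)
$I{\left(210,m{\left(10 \right)} \right)} + C = \frac{210}{-3 + 10} + \frac{128425}{7} = \frac{210}{7} + \frac{128425}{7} = 210 \cdot \frac{1}{7} + \frac{128425}{7} = 30 + \frac{128425}{7} = \frac{128635}{7}$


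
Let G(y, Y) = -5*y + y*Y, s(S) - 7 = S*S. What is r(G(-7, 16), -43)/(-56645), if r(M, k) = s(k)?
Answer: -1856/56645 ≈ -0.032765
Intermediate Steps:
s(S) = 7 + S² (s(S) = 7 + S*S = 7 + S²)
G(y, Y) = -5*y + Y*y
r(M, k) = 7 + k²
r(G(-7, 16), -43)/(-56645) = (7 + (-43)²)/(-56645) = (7 + 1849)*(-1/56645) = 1856*(-1/56645) = -1856/56645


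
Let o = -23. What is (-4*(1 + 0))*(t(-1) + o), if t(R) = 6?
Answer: 68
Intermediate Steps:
(-4*(1 + 0))*(t(-1) + o) = (-4*(1 + 0))*(6 - 23) = -4*1*(-17) = -4*(-17) = 68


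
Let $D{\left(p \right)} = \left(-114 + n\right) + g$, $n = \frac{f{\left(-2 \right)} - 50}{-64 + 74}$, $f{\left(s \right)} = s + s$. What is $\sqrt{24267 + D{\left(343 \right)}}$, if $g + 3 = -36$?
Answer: $\frac{\sqrt{602715}}{5} \approx 155.27$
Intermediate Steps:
$g = -39$ ($g = -3 - 36 = -39$)
$f{\left(s \right)} = 2 s$
$n = - \frac{27}{5}$ ($n = \frac{2 \left(-2\right) - 50}{-64 + 74} = \frac{-4 - 50}{10} = \left(-54\right) \frac{1}{10} = - \frac{27}{5} \approx -5.4$)
$D{\left(p \right)} = - \frac{792}{5}$ ($D{\left(p \right)} = \left(-114 - \frac{27}{5}\right) - 39 = - \frac{597}{5} - 39 = - \frac{792}{5}$)
$\sqrt{24267 + D{\left(343 \right)}} = \sqrt{24267 - \frac{792}{5}} = \sqrt{\frac{120543}{5}} = \frac{\sqrt{602715}}{5}$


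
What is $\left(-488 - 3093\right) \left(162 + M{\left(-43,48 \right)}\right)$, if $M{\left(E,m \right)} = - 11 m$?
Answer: $1310646$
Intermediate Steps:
$\left(-488 - 3093\right) \left(162 + M{\left(-43,48 \right)}\right) = \left(-488 - 3093\right) \left(162 - 528\right) = - 3581 \left(162 - 528\right) = \left(-3581\right) \left(-366\right) = 1310646$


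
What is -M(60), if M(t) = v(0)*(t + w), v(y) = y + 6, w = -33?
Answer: -162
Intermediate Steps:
v(y) = 6 + y
M(t) = -198 + 6*t (M(t) = (6 + 0)*(t - 33) = 6*(-33 + t) = -198 + 6*t)
-M(60) = -(-198 + 6*60) = -(-198 + 360) = -1*162 = -162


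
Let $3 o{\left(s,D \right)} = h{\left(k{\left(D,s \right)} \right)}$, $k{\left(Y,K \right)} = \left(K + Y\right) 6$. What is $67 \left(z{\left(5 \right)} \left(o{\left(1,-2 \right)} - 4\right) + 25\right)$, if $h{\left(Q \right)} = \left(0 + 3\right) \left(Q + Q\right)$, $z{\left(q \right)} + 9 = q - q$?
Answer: $11323$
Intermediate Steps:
$k{\left(Y,K \right)} = 6 K + 6 Y$
$z{\left(q \right)} = -9$ ($z{\left(q \right)} = -9 + \left(q - q\right) = -9 + 0 = -9$)
$h{\left(Q \right)} = 6 Q$ ($h{\left(Q \right)} = 3 \cdot 2 Q = 6 Q$)
$o{\left(s,D \right)} = 12 D + 12 s$ ($o{\left(s,D \right)} = \frac{6 \left(6 s + 6 D\right)}{3} = \frac{6 \left(6 D + 6 s\right)}{3} = \frac{36 D + 36 s}{3} = 12 D + 12 s$)
$67 \left(z{\left(5 \right)} \left(o{\left(1,-2 \right)} - 4\right) + 25\right) = 67 \left(- 9 \left(\left(12 \left(-2\right) + 12 \cdot 1\right) - 4\right) + 25\right) = 67 \left(- 9 \left(\left(-24 + 12\right) - 4\right) + 25\right) = 67 \left(- 9 \left(-12 - 4\right) + 25\right) = 67 \left(\left(-9\right) \left(-16\right) + 25\right) = 67 \left(144 + 25\right) = 67 \cdot 169 = 11323$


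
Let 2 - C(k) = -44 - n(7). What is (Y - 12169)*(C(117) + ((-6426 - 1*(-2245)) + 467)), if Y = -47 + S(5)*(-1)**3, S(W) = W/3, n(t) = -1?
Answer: 44826619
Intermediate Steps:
S(W) = W/3 (S(W) = W*(1/3) = W/3)
C(k) = 45 (C(k) = 2 - (-44 - 1*(-1)) = 2 - (-44 + 1) = 2 - 1*(-43) = 2 + 43 = 45)
Y = -146/3 (Y = -47 + ((1/3)*5)*(-1)**3 = -47 + (5/3)*(-1) = -47 - 5/3 = -146/3 ≈ -48.667)
(Y - 12169)*(C(117) + ((-6426 - 1*(-2245)) + 467)) = (-146/3 - 12169)*(45 + ((-6426 - 1*(-2245)) + 467)) = -36653*(45 + ((-6426 + 2245) + 467))/3 = -36653*(45 + (-4181 + 467))/3 = -36653*(45 - 3714)/3 = -36653/3*(-3669) = 44826619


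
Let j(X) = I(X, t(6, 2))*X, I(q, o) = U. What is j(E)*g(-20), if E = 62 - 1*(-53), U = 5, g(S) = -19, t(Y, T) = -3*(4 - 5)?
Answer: -10925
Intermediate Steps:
t(Y, T) = 3 (t(Y, T) = -3*(-1) = 3)
I(q, o) = 5
E = 115 (E = 62 + 53 = 115)
j(X) = 5*X
j(E)*g(-20) = (5*115)*(-19) = 575*(-19) = -10925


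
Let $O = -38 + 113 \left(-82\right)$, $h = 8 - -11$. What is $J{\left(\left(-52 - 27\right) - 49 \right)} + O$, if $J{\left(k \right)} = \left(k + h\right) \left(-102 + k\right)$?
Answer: $15766$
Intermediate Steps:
$h = 19$ ($h = 8 + 11 = 19$)
$O = -9304$ ($O = -38 - 9266 = -9304$)
$J{\left(k \right)} = \left(-102 + k\right) \left(19 + k\right)$ ($J{\left(k \right)} = \left(k + 19\right) \left(-102 + k\right) = \left(19 + k\right) \left(-102 + k\right) = \left(-102 + k\right) \left(19 + k\right)$)
$J{\left(\left(-52 - 27\right) - 49 \right)} + O = \left(-1938 + \left(\left(-52 - 27\right) - 49\right)^{2} - 83 \left(\left(-52 - 27\right) - 49\right)\right) - 9304 = \left(-1938 + \left(-79 - 49\right)^{2} - 83 \left(-79 - 49\right)\right) - 9304 = \left(-1938 + \left(-128\right)^{2} - -10624\right) - 9304 = \left(-1938 + 16384 + 10624\right) - 9304 = 25070 - 9304 = 15766$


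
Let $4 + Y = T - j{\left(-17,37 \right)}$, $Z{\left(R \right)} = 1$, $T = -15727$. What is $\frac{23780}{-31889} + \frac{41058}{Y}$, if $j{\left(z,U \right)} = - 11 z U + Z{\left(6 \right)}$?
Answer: $- \frac{1847939342}{722317739} \approx -2.5583$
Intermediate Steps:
$j{\left(z,U \right)} = 1 - 11 U z$ ($j{\left(z,U \right)} = - 11 z U + 1 = - 11 U z + 1 = 1 - 11 U z$)
$Y = -22651$ ($Y = -4 - \left(15728 - 407 \left(-17\right)\right) = -4 - 22647 = -22651$)
$\frac{23780}{-31889} + \frac{41058}{Y} = \frac{23780}{-31889} + \frac{41058}{-22651} = 23780 \left(- \frac{1}{31889}\right) + 41058 \left(- \frac{1}{22651}\right) = - \frac{23780}{31889} - \frac{41058}{22651} = - \frac{1847939342}{722317739}$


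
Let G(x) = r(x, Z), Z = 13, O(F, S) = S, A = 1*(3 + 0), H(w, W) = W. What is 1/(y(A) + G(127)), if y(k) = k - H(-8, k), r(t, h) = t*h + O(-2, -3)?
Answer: 1/1648 ≈ 0.00060680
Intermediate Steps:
A = 3 (A = 1*3 = 3)
r(t, h) = -3 + h*t (r(t, h) = t*h - 3 = h*t - 3 = -3 + h*t)
y(k) = 0 (y(k) = k - k = 0)
G(x) = -3 + 13*x
1/(y(A) + G(127)) = 1/(0 + (-3 + 13*127)) = 1/(0 + (-3 + 1651)) = 1/(0 + 1648) = 1/1648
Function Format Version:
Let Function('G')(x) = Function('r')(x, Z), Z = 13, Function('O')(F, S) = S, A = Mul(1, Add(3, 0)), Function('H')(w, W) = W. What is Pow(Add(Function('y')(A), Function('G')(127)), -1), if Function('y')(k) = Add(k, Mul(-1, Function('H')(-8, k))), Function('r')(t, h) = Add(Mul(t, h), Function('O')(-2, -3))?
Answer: Rational(1, 1648) ≈ 0.00060680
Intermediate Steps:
A = 3 (A = Mul(1, 3) = 3)
Function('r')(t, h) = Add(-3, Mul(h, t)) (Function('r')(t, h) = Add(Mul(t, h), -3) = Add(Mul(h, t), -3) = Add(-3, Mul(h, t)))
Function('y')(k) = 0 (Function('y')(k) = Add(k, Mul(-1, k)) = 0)
Function('G')(x) = Add(-3, Mul(13, x))
Pow(Add(Function('y')(A), Function('G')(127)), -1) = Pow(Add(0, Add(-3, Mul(13, 127))), -1) = Pow(Add(0, Add(-3, 1651)), -1) = Pow(Add(0, 1648), -1) = Pow(1648, -1) = Rational(1, 1648)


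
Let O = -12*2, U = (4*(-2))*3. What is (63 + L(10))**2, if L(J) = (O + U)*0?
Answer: 3969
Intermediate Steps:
U = -24 (U = -8*3 = -24)
O = -24 (O = -4*6 = -24)
L(J) = 0 (L(J) = (-24 - 24)*0 = -48*0 = 0)
(63 + L(10))**2 = (63 + 0)**2 = 63**2 = 3969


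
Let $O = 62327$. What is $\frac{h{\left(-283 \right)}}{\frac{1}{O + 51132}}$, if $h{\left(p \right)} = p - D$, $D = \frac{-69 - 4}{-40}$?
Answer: $- \frac{1292638387}{40} \approx -3.2316 \cdot 10^{7}$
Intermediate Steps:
$D = \frac{73}{40}$ ($D = \left(-73\right) \left(- \frac{1}{40}\right) = \frac{73}{40} \approx 1.825$)
$h{\left(p \right)} = - \frac{73}{40} + p$ ($h{\left(p \right)} = p - \frac{73}{40} = - \frac{73}{40} + p$)
$\frac{h{\left(-283 \right)}}{\frac{1}{O + 51132}} = \frac{- \frac{73}{40} - 283}{\frac{1}{62327 + 51132}} = - \frac{11393}{40 \cdot \frac{1}{113459}} = - \frac{11393 \frac{1}{\frac{1}{113459}}}{40} = \left(- \frac{11393}{40}\right) 113459 = - \frac{1292638387}{40}$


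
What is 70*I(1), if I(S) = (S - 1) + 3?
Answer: 210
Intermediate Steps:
I(S) = 2 + S (I(S) = (-1 + S) + 3 = 2 + S)
70*I(1) = 70*(2 + 1) = 70*3 = 210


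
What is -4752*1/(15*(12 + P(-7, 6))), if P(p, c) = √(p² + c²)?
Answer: -19008/295 + 1584*√85/295 ≈ -14.930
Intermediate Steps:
P(p, c) = √(c² + p²)
-4752*1/(15*(12 + P(-7, 6))) = -4752*1/(15*(12 + √(6² + (-7)²))) = -4752*1/(15*(12 + √(36 + 49))) = -4752*1/(15*(12 + √85)) = -4752/(180 + 15*√85)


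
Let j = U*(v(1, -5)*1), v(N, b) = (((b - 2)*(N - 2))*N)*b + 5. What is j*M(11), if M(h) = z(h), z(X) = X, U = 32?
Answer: -10560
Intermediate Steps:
M(h) = h
v(N, b) = 5 + N*b*(-2 + N)*(-2 + b) (v(N, b) = (((-2 + b)*(-2 + N))*N)*b + 5 = (((-2 + N)*(-2 + b))*N)*b + 5 = (N*(-2 + N)*(-2 + b))*b + 5 = N*b*(-2 + N)*(-2 + b) + 5 = 5 + N*b*(-2 + N)*(-2 + b))
j = -960 (j = 32*((5 + 1²*(-5)² - 2*1*(-5)² - 2*(-5)*1² + 4*1*(-5))*1) = 32*((5 + 1*25 - 2*1*25 - 2*(-5)*1 - 20)*1) = 32*((5 + 25 - 50 + 10 - 20)*1) = 32*(-30*1) = 32*(-30) = -960)
j*M(11) = -960*11 = -10560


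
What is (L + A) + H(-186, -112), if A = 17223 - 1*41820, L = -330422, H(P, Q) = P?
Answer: -355205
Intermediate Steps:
A = -24597 (A = 17223 - 41820 = -24597)
(L + A) + H(-186, -112) = (-330422 - 24597) - 186 = -355019 - 186 = -355205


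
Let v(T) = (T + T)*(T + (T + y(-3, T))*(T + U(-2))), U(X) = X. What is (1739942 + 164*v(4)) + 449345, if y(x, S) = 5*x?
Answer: 2165671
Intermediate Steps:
v(T) = 2*T*(T + (-15 + T)*(-2 + T)) (v(T) = (T + T)*(T + (T + 5*(-3))*(T - 2)) = (2*T)*(T + (T - 15)*(-2 + T)) = (2*T)*(T + (-15 + T)*(-2 + T)) = 2*T*(T + (-15 + T)*(-2 + T)))
(1739942 + 164*v(4)) + 449345 = (1739942 + 164*(2*4*(30 + 4² - 16*4))) + 449345 = (1739942 + 164*(2*4*(30 + 16 - 64))) + 449345 = (1739942 + 164*(2*4*(-18))) + 449345 = (1739942 + 164*(-144)) + 449345 = (1739942 - 23616) + 449345 = 1716326 + 449345 = 2165671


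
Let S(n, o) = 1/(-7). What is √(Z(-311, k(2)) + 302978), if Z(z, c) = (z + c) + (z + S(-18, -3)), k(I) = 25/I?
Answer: √59264198/14 ≈ 549.88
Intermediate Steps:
S(n, o) = -⅐
Z(z, c) = -⅐ + c + 2*z (Z(z, c) = (z + c) + (z - ⅐) = (c + z) + (-⅐ + z) = -⅐ + c + 2*z)
√(Z(-311, k(2)) + 302978) = √((-⅐ + 25/2 + 2*(-311)) + 302978) = √((-⅐ + 25*(½) - 622) + 302978) = √((-⅐ + 25/2 - 622) + 302978) = √(-8535/14 + 302978) = √(4233157/14) = √59264198/14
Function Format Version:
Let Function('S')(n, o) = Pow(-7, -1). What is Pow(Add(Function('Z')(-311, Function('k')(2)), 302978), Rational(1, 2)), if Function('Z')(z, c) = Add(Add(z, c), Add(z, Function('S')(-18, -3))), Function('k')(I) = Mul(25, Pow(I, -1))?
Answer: Mul(Rational(1, 14), Pow(59264198, Rational(1, 2))) ≈ 549.88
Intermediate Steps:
Function('S')(n, o) = Rational(-1, 7)
Function('Z')(z, c) = Add(Rational(-1, 7), c, Mul(2, z)) (Function('Z')(z, c) = Add(Add(z, c), Add(z, Rational(-1, 7))) = Add(Add(c, z), Add(Rational(-1, 7), z)) = Add(Rational(-1, 7), c, Mul(2, z)))
Pow(Add(Function('Z')(-311, Function('k')(2)), 302978), Rational(1, 2)) = Pow(Add(Add(Rational(-1, 7), Mul(25, Pow(2, -1)), Mul(2, -311)), 302978), Rational(1, 2)) = Pow(Add(Add(Rational(-1, 7), Mul(25, Rational(1, 2)), -622), 302978), Rational(1, 2)) = Pow(Add(Add(Rational(-1, 7), Rational(25, 2), -622), 302978), Rational(1, 2)) = Pow(Add(Rational(-8535, 14), 302978), Rational(1, 2)) = Pow(Rational(4233157, 14), Rational(1, 2)) = Mul(Rational(1, 14), Pow(59264198, Rational(1, 2)))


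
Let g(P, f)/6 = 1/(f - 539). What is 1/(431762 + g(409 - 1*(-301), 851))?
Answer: 52/22451625 ≈ 2.3161e-6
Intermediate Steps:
g(P, f) = 6/(-539 + f) (g(P, f) = 6/(f - 539) = 6/(-539 + f))
1/(431762 + g(409 - 1*(-301), 851)) = 1/(431762 + 6/(-539 + 851)) = 1/(431762 + 6/312) = 1/(431762 + 6*(1/312)) = 1/(431762 + 1/52) = 1/(22451625/52) = 52/22451625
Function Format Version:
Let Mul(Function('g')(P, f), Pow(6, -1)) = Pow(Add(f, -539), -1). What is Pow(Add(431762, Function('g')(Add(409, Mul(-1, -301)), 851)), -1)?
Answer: Rational(52, 22451625) ≈ 2.3161e-6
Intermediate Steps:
Function('g')(P, f) = Mul(6, Pow(Add(-539, f), -1)) (Function('g')(P, f) = Mul(6, Pow(Add(f, -539), -1)) = Mul(6, Pow(Add(-539, f), -1)))
Pow(Add(431762, Function('g')(Add(409, Mul(-1, -301)), 851)), -1) = Pow(Add(431762, Mul(6, Pow(Add(-539, 851), -1))), -1) = Pow(Add(431762, Mul(6, Pow(312, -1))), -1) = Pow(Add(431762, Mul(6, Rational(1, 312))), -1) = Pow(Add(431762, Rational(1, 52)), -1) = Pow(Rational(22451625, 52), -1) = Rational(52, 22451625)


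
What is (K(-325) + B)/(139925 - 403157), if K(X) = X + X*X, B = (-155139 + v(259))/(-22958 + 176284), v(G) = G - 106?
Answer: -2690845469/6726718272 ≈ -0.40002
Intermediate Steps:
v(G) = -106 + G
B = -77493/76663 (B = (-155139 + (-106 + 259))/(-22958 + 176284) = (-155139 + 153)/153326 = -154986*1/153326 = -77493/76663 ≈ -1.0108)
K(X) = X + X**2
(K(-325) + B)/(139925 - 403157) = (-325*(1 - 325) - 77493/76663)/(139925 - 403157) = (-325*(-324) - 77493/76663)/(-263232) = (105300 - 77493/76663)*(-1/263232) = (8072536407/76663)*(-1/263232) = -2690845469/6726718272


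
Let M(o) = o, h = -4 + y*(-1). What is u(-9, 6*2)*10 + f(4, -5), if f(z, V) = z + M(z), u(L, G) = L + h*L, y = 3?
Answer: 548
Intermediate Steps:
h = -7 (h = -4 + 3*(-1) = -4 - 3 = -7)
u(L, G) = -6*L (u(L, G) = L - 7*L = -6*L)
f(z, V) = 2*z (f(z, V) = z + z = 2*z)
u(-9, 6*2)*10 + f(4, -5) = -6*(-9)*10 + 2*4 = 54*10 + 8 = 540 + 8 = 548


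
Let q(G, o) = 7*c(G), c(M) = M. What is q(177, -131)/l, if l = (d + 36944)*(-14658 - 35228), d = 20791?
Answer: -413/960056070 ≈ -4.3018e-7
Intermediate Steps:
q(G, o) = 7*G
l = -2880168210 (l = (20791 + 36944)*(-14658 - 35228) = 57735*(-49886) = -2880168210)
q(177, -131)/l = (7*177)/(-2880168210) = 1239*(-1/2880168210) = -413/960056070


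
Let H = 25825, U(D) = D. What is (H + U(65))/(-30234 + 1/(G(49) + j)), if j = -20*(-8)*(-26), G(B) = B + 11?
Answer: -106149000/123959401 ≈ -0.85632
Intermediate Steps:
G(B) = 11 + B
j = -4160 (j = 160*(-26) = -4160)
(H + U(65))/(-30234 + 1/(G(49) + j)) = (25825 + 65)/(-30234 + 1/((11 + 49) - 4160)) = 25890/(-30234 + 1/(60 - 4160)) = 25890/(-30234 + 1/(-4100)) = 25890/(-30234 - 1/4100) = 25890/(-123959401/4100) = 25890*(-4100/123959401) = -106149000/123959401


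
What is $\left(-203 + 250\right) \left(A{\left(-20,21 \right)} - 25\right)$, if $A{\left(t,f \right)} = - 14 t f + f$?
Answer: $276172$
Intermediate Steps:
$A{\left(t,f \right)} = f - 14 f t$ ($A{\left(t,f \right)} = - 14 f t + f = f - 14 f t$)
$\left(-203 + 250\right) \left(A{\left(-20,21 \right)} - 25\right) = \left(-203 + 250\right) \left(21 \left(1 - -280\right) - 25\right) = 47 \left(21 \left(1 + 280\right) - 25\right) = 47 \left(21 \cdot 281 - 25\right) = 47 \left(5901 - 25\right) = 47 \cdot 5876 = 276172$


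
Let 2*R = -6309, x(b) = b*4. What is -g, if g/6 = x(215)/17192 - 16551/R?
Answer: -47876277/1506449 ≈ -31.781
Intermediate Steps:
x(b) = 4*b
R = -6309/2 (R = (½)*(-6309) = -6309/2 ≈ -3154.5)
g = 47876277/1506449 (g = 6*((4*215)/17192 - 16551/(-6309/2)) = 6*(860*(1/17192) - 16551*(-2/6309)) = 6*(215/4298 + 3678/701) = 6*(15958759/3012898) = 47876277/1506449 ≈ 31.781)
-g = -1*47876277/1506449 = -47876277/1506449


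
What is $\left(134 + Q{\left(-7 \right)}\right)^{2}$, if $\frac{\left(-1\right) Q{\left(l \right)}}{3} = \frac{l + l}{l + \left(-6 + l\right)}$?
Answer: $\frac{1739761}{100} \approx 17398.0$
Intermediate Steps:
$Q{\left(l \right)} = - \frac{6 l}{-6 + 2 l}$ ($Q{\left(l \right)} = - 3 \frac{l + l}{l + \left(-6 + l\right)} = - 3 \frac{2 l}{-6 + 2 l} = - \frac{6 l}{-6 + 2 l}$)
$\left(134 + Q{\left(-7 \right)}\right)^{2} = \left(134 - - \frac{21}{-3 - 7}\right)^{2} = \left(134 - - \frac{21}{-10}\right)^{2} = \left(134 - \left(-21\right) \left(- \frac{1}{10}\right)\right)^{2} = \left(134 - \frac{21}{10}\right)^{2} = \left(\frac{1319}{10}\right)^{2} = \frac{1739761}{100}$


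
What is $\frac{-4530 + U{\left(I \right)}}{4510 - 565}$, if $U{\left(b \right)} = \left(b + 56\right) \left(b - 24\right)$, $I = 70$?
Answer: $\frac{422}{1315} \approx 0.32091$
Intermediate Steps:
$U{\left(b \right)} = \left(-24 + b\right) \left(56 + b\right)$ ($U{\left(b \right)} = \left(56 + b\right) \left(-24 + b\right) = \left(-24 + b\right) \left(56 + b\right)$)
$\frac{-4530 + U{\left(I \right)}}{4510 - 565} = \frac{-4530 + \left(-1344 + 70^{2} + 32 \cdot 70\right)}{4510 - 565} = \frac{-4530 + \left(-1344 + 4900 + 2240\right)}{3945} = \left(-4530 + 5796\right) \frac{1}{3945} = 1266 \cdot \frac{1}{3945} = \frac{422}{1315}$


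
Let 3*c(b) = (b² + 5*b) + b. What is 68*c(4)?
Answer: 2720/3 ≈ 906.67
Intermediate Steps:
c(b) = 2*b + b²/3 (c(b) = ((b² + 5*b) + b)/3 = (b² + 6*b)/3 = 2*b + b²/3)
68*c(4) = 68*((⅓)*4*(6 + 4)) = 68*((⅓)*4*10) = 68*(40/3) = 2720/3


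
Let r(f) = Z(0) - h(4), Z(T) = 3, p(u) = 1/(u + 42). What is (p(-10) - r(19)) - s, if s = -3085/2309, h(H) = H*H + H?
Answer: 1357125/73888 ≈ 18.367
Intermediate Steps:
h(H) = H + H² (h(H) = H² + H = H + H²)
p(u) = 1/(42 + u)
s = -3085/2309 (s = -3085*1/2309 = -3085/2309 ≈ -1.3361)
r(f) = -17 (r(f) = 3 - 4*(1 + 4) = 3 - 4*5 = 3 - 1*20 = 3 - 20 = -17)
(p(-10) - r(19)) - s = (1/(42 - 10) - 1*(-17)) - 1*(-3085/2309) = (1/32 + 17) + 3085/2309 = 545/32 + 3085/2309 = 1357125/73888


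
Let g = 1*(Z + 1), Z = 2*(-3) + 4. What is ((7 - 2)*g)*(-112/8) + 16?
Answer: 86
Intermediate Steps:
Z = -2 (Z = -6 + 4 = -2)
g = -1 (g = 1*(-2 + 1) = 1*(-1) = -1)
((7 - 2)*g)*(-112/8) + 16 = ((7 - 2)*(-1))*(-112/8) + 16 = (5*(-1))*(-112*⅛) + 16 = -5*(-14) + 16 = 70 + 16 = 86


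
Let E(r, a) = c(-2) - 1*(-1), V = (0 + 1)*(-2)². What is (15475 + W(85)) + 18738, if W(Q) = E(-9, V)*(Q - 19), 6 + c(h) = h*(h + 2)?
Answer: 33883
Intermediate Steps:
V = 4 (V = 1*4 = 4)
c(h) = -6 + h*(2 + h) (c(h) = -6 + h*(h + 2) = -6 + h*(2 + h))
E(r, a) = -5 (E(r, a) = (-6 + (-2)² + 2*(-2)) - 1*(-1) = (-6 + 4 - 4) + 1 = -6 + 1 = -5)
W(Q) = 95 - 5*Q (W(Q) = -5*(Q - 19) = -5*(-19 + Q) = 95 - 5*Q)
(15475 + W(85)) + 18738 = (15475 + (95 - 5*85)) + 18738 = (15475 + (95 - 425)) + 18738 = (15475 - 330) + 18738 = 15145 + 18738 = 33883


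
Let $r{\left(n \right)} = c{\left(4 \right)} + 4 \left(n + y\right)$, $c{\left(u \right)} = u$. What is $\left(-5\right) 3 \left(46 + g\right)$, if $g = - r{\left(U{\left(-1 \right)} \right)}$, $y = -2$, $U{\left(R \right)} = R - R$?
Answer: $-750$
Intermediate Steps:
$U{\left(R \right)} = 0$
$r{\left(n \right)} = -4 + 4 n$ ($r{\left(n \right)} = 4 + 4 \left(n - 2\right) = 4 + 4 \left(-2 + n\right) = 4 + \left(-8 + 4 n\right) = -4 + 4 n$)
$g = 4$ ($g = - (-4 + 4 \cdot 0) = - (-4 + 0) = \left(-1\right) \left(-4\right) = 4$)
$\left(-5\right) 3 \left(46 + g\right) = \left(-5\right) 3 \left(46 + 4\right) = \left(-15\right) 50 = -750$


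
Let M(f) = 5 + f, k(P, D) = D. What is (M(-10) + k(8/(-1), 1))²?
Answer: 16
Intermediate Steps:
(M(-10) + k(8/(-1), 1))² = ((5 - 10) + 1)² = (-5 + 1)² = (-4)² = 16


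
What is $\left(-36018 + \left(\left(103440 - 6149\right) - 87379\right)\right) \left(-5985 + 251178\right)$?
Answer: $-6401008458$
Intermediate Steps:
$\left(-36018 + \left(\left(103440 - 6149\right) - 87379\right)\right) \left(-5985 + 251178\right) = \left(-36018 + \left(97291 - 87379\right)\right) 245193 = \left(-36018 + 9912\right) 245193 = \left(-26106\right) 245193 = -6401008458$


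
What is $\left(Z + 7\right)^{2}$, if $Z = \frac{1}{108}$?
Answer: $\frac{573049}{11664} \approx 49.13$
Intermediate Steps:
$Z = \frac{1}{108} \approx 0.0092593$
$\left(Z + 7\right)^{2} = \left(\frac{1}{108} + 7\right)^{2} = \left(\frac{757}{108}\right)^{2} = \frac{573049}{11664}$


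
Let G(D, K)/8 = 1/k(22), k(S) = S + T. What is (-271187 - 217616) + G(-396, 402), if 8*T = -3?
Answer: -84562855/173 ≈ -4.8880e+5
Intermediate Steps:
T = -3/8 (T = (1/8)*(-3) = -3/8 ≈ -0.37500)
k(S) = -3/8 + S (k(S) = S - 3/8 = -3/8 + S)
G(D, K) = 64/173 (G(D, K) = 8/(-3/8 + 22) = 8/(173/8) = 8*(8/173) = 64/173)
(-271187 - 217616) + G(-396, 402) = (-271187 - 217616) + 64/173 = -488803 + 64/173 = -84562855/173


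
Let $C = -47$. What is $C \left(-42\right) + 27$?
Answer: $2001$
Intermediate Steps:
$C \left(-42\right) + 27 = \left(-47\right) \left(-42\right) + 27 = 1974 + 27 = 2001$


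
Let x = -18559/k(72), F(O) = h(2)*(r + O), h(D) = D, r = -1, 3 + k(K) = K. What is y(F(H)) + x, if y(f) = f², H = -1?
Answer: -17455/69 ≈ -252.97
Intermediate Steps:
k(K) = -3 + K
F(O) = -2 + 2*O (F(O) = 2*(-1 + O) = -2 + 2*O)
x = -18559/69 (x = -18559/(-3 + 72) = -18559/69 ≈ -268.97)
y(F(H)) + x = (-2 + 2*(-1))² - 18559/69 = (-2 - 2)² - 18559/69 = (-4)² - 18559/69 = 16 - 18559/69 = -17455/69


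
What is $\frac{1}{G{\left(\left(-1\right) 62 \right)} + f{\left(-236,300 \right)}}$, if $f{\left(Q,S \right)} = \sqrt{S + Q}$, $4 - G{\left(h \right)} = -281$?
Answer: $\frac{1}{293} \approx 0.003413$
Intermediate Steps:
$G{\left(h \right)} = 285$ ($G{\left(h \right)} = 4 - -281 = 4 + 281 = 285$)
$f{\left(Q,S \right)} = \sqrt{Q + S}$
$\frac{1}{G{\left(\left(-1\right) 62 \right)} + f{\left(-236,300 \right)}} = \frac{1}{285 + \sqrt{-236 + 300}} = \frac{1}{285 + \sqrt{64}} = \frac{1}{285 + 8} = \frac{1}{293}$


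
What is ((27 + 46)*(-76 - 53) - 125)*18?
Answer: -171756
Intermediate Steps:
((27 + 46)*(-76 - 53) - 125)*18 = (73*(-129) - 125)*18 = (-9417 - 125)*18 = -9542*18 = -171756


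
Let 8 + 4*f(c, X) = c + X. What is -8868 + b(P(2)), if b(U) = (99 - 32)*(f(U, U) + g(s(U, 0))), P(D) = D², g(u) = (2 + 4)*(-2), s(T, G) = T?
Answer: -9672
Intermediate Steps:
f(c, X) = -2 + X/4 + c/4 (f(c, X) = -2 + (c + X)/4 = -2 + (X + c)/4 = -2 + (X/4 + c/4) = -2 + X/4 + c/4)
g(u) = -12 (g(u) = 6*(-2) = -12)
b(U) = -938 + 67*U/2 (b(U) = (99 - 32)*((-2 + U/4 + U/4) - 12) = 67*((-2 + U/2) - 12) = 67*(-14 + U/2) = -938 + 67*U/2)
-8868 + b(P(2)) = -8868 + (-938 + (67/2)*2²) = -8868 + (-938 + (67/2)*4) = -8868 + (-938 + 134) = -8868 - 804 = -9672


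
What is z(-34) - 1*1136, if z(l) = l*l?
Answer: 20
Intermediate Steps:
z(l) = l²
z(-34) - 1*1136 = (-34)² - 1*1136 = 1156 - 1136 = 20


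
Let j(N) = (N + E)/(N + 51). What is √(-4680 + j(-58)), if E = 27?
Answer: I*√229103/7 ≈ 68.378*I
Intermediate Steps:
j(N) = (27 + N)/(51 + N) (j(N) = (N + 27)/(N + 51) = (27 + N)/(51 + N))
√(-4680 + j(-58)) = √(-4680 + (27 - 58)/(51 - 58)) = √(-4680 - 31/(-7)) = √(-4680 - ⅐*(-31)) = √(-4680 + 31/7) = √(-32729/7) = I*√229103/7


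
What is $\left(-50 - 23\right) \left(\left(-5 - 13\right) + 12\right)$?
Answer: $438$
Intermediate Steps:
$\left(-50 - 23\right) \left(\left(-5 - 13\right) + 12\right) = - 73 \left(\left(-5 - 13\right) + 12\right) = - 73 \left(-18 + 12\right) = \left(-73\right) \left(-6\right) = 438$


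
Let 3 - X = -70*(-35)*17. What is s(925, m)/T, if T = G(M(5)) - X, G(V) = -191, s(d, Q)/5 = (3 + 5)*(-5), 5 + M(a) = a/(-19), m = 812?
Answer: -25/5182 ≈ -0.0048244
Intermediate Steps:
M(a) = -5 - a/19 (M(a) = -5 + a/(-19) = -5 + a*(-1/19) = -5 - a/19)
s(d, Q) = -200 (s(d, Q) = 5*((3 + 5)*(-5)) = 5*(8*(-5)) = 5*(-40) = -200)
X = -41647 (X = 3 - (-70*(-35))*17 = 3 - 2450*17 = 3 - 1*41650 = 3 - 41650 = -41647)
T = 41456 (T = -191 - 1*(-41647) = -191 + 41647 = 41456)
s(925, m)/T = -200/41456 = -200*1/41456 = -25/5182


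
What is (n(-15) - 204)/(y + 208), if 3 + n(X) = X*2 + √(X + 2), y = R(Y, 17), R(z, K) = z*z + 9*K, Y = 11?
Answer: -237/482 + I*√13/482 ≈ -0.4917 + 0.0074804*I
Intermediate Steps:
R(z, K) = z² + 9*K
y = 274 (y = 11² + 9*17 = 121 + 153 = 274)
n(X) = -3 + √(2 + X) + 2*X (n(X) = -3 + (X*2 + √(X + 2)) = -3 + (2*X + √(2 + X)) = -3 + (√(2 + X) + 2*X) = -3 + √(2 + X) + 2*X)
(n(-15) - 204)/(y + 208) = ((-3 + √(2 - 15) + 2*(-15)) - 204)/(274 + 208) = ((-3 + √(-13) - 30) - 204)/482 = ((-3 + I*√13 - 30) - 204)*(1/482) = ((-33 + I*√13) - 204)*(1/482) = (-237 + I*√13)*(1/482) = -237/482 + I*√13/482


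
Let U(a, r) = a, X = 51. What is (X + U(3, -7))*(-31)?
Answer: -1674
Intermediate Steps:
(X + U(3, -7))*(-31) = (51 + 3)*(-31) = 54*(-31) = -1674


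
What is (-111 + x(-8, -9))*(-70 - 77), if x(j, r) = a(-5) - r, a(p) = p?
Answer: 15729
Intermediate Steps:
x(j, r) = -5 - r
(-111 + x(-8, -9))*(-70 - 77) = (-111 + (-5 - 1*(-9)))*(-70 - 77) = (-111 + (-5 + 9))*(-147) = (-111 + 4)*(-147) = -107*(-147) = 15729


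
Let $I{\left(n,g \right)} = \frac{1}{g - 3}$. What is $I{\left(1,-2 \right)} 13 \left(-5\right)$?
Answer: $13$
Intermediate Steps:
$I{\left(n,g \right)} = \frac{1}{-3 + g}$
$I{\left(1,-2 \right)} 13 \left(-5\right) = \frac{1}{-3 - 2} \cdot 13 \left(-5\right) = \frac{1}{-5} \cdot 13 \left(-5\right) = \left(- \frac{1}{5}\right) 13 \left(-5\right) = \left(- \frac{13}{5}\right) \left(-5\right) = 13$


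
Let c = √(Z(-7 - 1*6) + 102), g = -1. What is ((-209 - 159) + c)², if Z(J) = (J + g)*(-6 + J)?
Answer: 135792 - 2944*√23 ≈ 1.2167e+5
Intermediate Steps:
Z(J) = (-1 + J)*(-6 + J) (Z(J) = (J - 1)*(-6 + J) = (-1 + J)*(-6 + J))
c = 4*√23 (c = √((6 + (-7 - 1*6)² - 7*(-7 - 1*6)) + 102) = √((6 + (-7 - 6)² - 7*(-7 - 6)) + 102) = √((6 + (-13)² - 7*(-13)) + 102) = √((6 + 169 + 91) + 102) = √(266 + 102) = √368 = 4*√23 ≈ 19.183)
((-209 - 159) + c)² = ((-209 - 159) + 4*√23)² = (-368 + 4*√23)²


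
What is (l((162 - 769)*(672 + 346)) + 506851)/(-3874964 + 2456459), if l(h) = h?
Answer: 7405/94567 ≈ 0.078304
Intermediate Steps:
(l((162 - 769)*(672 + 346)) + 506851)/(-3874964 + 2456459) = ((162 - 769)*(672 + 346) + 506851)/(-3874964 + 2456459) = (-607*1018 + 506851)/(-1418505) = (-617926 + 506851)*(-1/1418505) = -111075*(-1/1418505) = 7405/94567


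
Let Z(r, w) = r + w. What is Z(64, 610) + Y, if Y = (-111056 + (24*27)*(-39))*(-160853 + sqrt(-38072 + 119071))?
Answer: 21928768458 - 136328*sqrt(80999) ≈ 2.1890e+10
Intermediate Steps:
Y = 21928767784 - 136328*sqrt(80999) (Y = (-111056 + 648*(-39))*(-160853 + sqrt(80999)) = (-111056 - 25272)*(-160853 + sqrt(80999)) = -136328*(-160853 + sqrt(80999)) = 21928767784 - 136328*sqrt(80999) ≈ 2.1890e+10)
Z(64, 610) + Y = (64 + 610) + (21928767784 - 136328*sqrt(80999)) = 674 + (21928767784 - 136328*sqrt(80999)) = 21928768458 - 136328*sqrt(80999)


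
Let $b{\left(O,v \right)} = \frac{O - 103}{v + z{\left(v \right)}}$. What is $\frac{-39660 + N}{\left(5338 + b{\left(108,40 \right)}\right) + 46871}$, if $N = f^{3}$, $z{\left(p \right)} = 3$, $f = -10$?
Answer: $- \frac{437095}{561248} \approx -0.77879$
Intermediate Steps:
$b{\left(O,v \right)} = \frac{-103 + O}{3 + v}$ ($b{\left(O,v \right)} = \frac{O - 103}{v + 3} = \frac{-103 + O}{3 + v}$)
$N = -1000$ ($N = \left(-10\right)^{3} = -1000$)
$\frac{-39660 + N}{\left(5338 + b{\left(108,40 \right)}\right) + 46871} = \frac{-39660 - 1000}{\left(5338 + \frac{-103 + 108}{3 + 40}\right) + 46871} = - \frac{40660}{\left(5338 + \frac{1}{43} \cdot 5\right) + 46871} = - \frac{40660}{\left(5338 + \frac{5}{43}\right) + 46871} = - \frac{40660}{\frac{229539}{43} + 46871} = - \frac{40660}{\frac{2244992}{43}} = \left(-40660\right) \frac{43}{2244992} = - \frac{437095}{561248}$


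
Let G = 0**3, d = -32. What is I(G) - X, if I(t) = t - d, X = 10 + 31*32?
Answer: -970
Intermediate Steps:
X = 1002 (X = 10 + 992 = 1002)
G = 0
I(t) = 32 + t (I(t) = t - 1*(-32) = t + 32 = 32 + t)
I(G) - X = (32 + 0) - 1*1002 = 32 - 1002 = -970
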